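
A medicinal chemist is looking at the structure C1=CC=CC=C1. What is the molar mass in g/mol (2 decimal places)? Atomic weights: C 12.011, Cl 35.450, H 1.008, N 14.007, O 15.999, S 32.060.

78.11 g/mol

First, the molecular formula is C6H6 (counting implicit H from valence).
  C: 6 × 12.011 = 72.066
  H: 6 × 1.008 = 6.048
Sum: 6×12.011 + 6×1.008 = 78.114 → 78.11 g/mol.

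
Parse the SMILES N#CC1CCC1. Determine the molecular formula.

Walk through each heavy atom and fill implicit hydrogens from standard valence (C 4, N 3, O 2, S 2, halogen 1):
  atom 1: N, bond orders sum to 3 (valence 3) → 0 H
  atom 2: C, bond orders sum to 4 (valence 4) → 0 H
  atom 3: C, bond orders sum to 3 (valence 4) → 1 H
  atom 4: C, bond orders sum to 2 (valence 4) → 2 H
  atom 5: C, bond orders sum to 2 (valence 4) → 2 H
  atom 6: C, bond orders sum to 2 (valence 4) → 2 H
Totals → C:5, H:7, N:1.
In Hill order: C5H7N.

C5H7N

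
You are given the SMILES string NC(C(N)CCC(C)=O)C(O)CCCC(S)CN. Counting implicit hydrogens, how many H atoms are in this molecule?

27

Walk through each heavy atom and fill implicit hydrogens from standard valence (C 4, N 3, O 2, S 2, halogen 1):
  atom 1: N, bond orders sum to 1 (valence 3) → 2 H
  atom 2: C, bond orders sum to 3 (valence 4) → 1 H
  atom 3: C, bond orders sum to 3 (valence 4) → 1 H
  atom 4: N, bond orders sum to 1 (valence 3) → 2 H
  atom 5: C, bond orders sum to 2 (valence 4) → 2 H
  atom 6: C, bond orders sum to 2 (valence 4) → 2 H
  atom 7: C, bond orders sum to 4 (valence 4) → 0 H
  atom 8: C, bond orders sum to 1 (valence 4) → 3 H
  atom 9: O, bond orders sum to 2 (valence 2) → 0 H
  atom 10: C, bond orders sum to 3 (valence 4) → 1 H
  atom 11: O, bond orders sum to 1 (valence 2) → 1 H
  atom 12: C, bond orders sum to 2 (valence 4) → 2 H
  atom 13: C, bond orders sum to 2 (valence 4) → 2 H
  atom 14: C, bond orders sum to 2 (valence 4) → 2 H
  atom 15: C, bond orders sum to 3 (valence 4) → 1 H
  atom 16: S, bond orders sum to 1 (valence 2) → 1 H
  atom 17: C, bond orders sum to 2 (valence 4) → 2 H
  atom 18: N, bond orders sum to 1 (valence 3) → 2 H
Total hydrogens: 27.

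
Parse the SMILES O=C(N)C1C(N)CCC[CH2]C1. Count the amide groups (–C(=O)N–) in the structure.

The amide motif appears at heavy-atom position 2 in the SMILES.
Other groups present: 1 primary amine.
Amide count: 1.

1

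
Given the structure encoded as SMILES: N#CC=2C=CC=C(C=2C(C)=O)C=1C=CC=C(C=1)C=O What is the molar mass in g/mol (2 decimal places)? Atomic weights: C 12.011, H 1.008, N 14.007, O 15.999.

First, the molecular formula is C16H11NO2 (counting implicit H from valence).
  C: 16 × 12.011 = 192.176
  H: 11 × 1.008 = 11.088
  N: 1 × 14.007 = 14.007
  O: 2 × 15.999 = 31.998
Sum: 16×12.011 + 11×1.008 + 1×14.007 + 2×15.999 = 249.269 → 249.27 g/mol.

249.27 g/mol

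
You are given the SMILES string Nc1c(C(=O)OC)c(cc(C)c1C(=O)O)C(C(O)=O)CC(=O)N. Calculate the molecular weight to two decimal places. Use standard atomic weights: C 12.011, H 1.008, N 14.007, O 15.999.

First, the molecular formula is C14H16N2O7 (counting implicit H from valence).
  C: 14 × 12.011 = 168.154
  H: 16 × 1.008 = 16.128
  N: 2 × 14.007 = 28.014
  O: 7 × 15.999 = 111.993
Sum: 14×12.011 + 16×1.008 + 2×14.007 + 7×15.999 = 324.289 → 324.29 g/mol.

324.29 g/mol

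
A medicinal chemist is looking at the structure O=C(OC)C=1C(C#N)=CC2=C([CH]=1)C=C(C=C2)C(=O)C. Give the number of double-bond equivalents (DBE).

Molecular formula: C15H11NO3.
DoU = (2C + 2 + N − H − X) / 2, where X is the halogen count and O/S are ignored.
    = (2·15 + 2 + 1 − 11 − 0) / 2 = 22 / 2 = 11.

11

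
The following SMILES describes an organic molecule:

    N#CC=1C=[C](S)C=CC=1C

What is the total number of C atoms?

Count every carbon token in the SMILES (each C, including those in ring-closure positions and inside branches).
Carbon count: 8.

8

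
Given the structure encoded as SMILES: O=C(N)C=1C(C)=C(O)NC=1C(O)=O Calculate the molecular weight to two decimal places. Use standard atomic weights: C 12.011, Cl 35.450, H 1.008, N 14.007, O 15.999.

184.15 g/mol

First, the molecular formula is C7H8N2O4 (counting implicit H from valence).
  C: 7 × 12.011 = 84.077
  H: 8 × 1.008 = 8.064
  N: 2 × 14.007 = 28.014
  O: 4 × 15.999 = 63.996
Sum: 7×12.011 + 8×1.008 + 2×14.007 + 4×15.999 = 184.151 → 184.15 g/mol.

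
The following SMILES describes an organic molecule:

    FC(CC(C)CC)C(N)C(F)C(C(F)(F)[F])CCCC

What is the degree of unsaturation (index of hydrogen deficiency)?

Degree of unsaturation = (number of rings) + (number of π bonds).
Ring closures in the SMILES: 0.
π bonds: none → 0 DoU from unsaturation.
Total DoU = 0 + 0 = 0.

0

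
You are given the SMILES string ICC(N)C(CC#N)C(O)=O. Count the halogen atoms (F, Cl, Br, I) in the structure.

1

Halogen atoms appear at heavy-atom position 1 (1×I).
Other groups present: 1 carboxylic acid, 1 nitrile, 1 primary amine.
Halogen count: 1.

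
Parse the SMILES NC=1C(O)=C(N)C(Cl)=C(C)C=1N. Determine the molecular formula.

Walk through each heavy atom and fill implicit hydrogens from standard valence (C 4, N 3, O 2, S 2, halogen 1):
  atom 1: N, bond orders sum to 1 (valence 3) → 2 H
  atom 2: C, bond orders sum to 4 (valence 4) → 0 H
  atom 3: C, bond orders sum to 4 (valence 4) → 0 H
  atom 4: O, bond orders sum to 1 (valence 2) → 1 H
  atom 5: C, bond orders sum to 4 (valence 4) → 0 H
  atom 6: N, bond orders sum to 1 (valence 3) → 2 H
  atom 7: C, bond orders sum to 4 (valence 4) → 0 H
  atom 8: Cl (halogen, monovalent) → 0 H
  atom 9: C, bond orders sum to 4 (valence 4) → 0 H
  atom 10: C, bond orders sum to 1 (valence 4) → 3 H
  atom 11: C, bond orders sum to 4 (valence 4) → 0 H
  atom 12: N, bond orders sum to 1 (valence 3) → 2 H
Totals → C:7, H:10, Cl:1, N:3, O:1.
In Hill order: C7H10ClN3O.

C7H10ClN3O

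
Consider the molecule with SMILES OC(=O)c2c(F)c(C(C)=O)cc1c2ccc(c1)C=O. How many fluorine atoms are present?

1

Scan the SMILES for F atoms (remember two-letter symbols like Cl and Br are single atoms).
Fluorine count: 1.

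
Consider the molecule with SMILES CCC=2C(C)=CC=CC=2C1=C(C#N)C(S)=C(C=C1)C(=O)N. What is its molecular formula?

C17H16N2OS

Walk through each heavy atom and fill implicit hydrogens from standard valence (C 4, N 3, O 2, S 2, halogen 1):
  atom 1: C, bond orders sum to 1 (valence 4) → 3 H
  atom 2: C, bond orders sum to 2 (valence 4) → 2 H
  atom 3: C, bond orders sum to 4 (valence 4) → 0 H
  atom 4: C, bond orders sum to 4 (valence 4) → 0 H
  atom 5: C, bond orders sum to 1 (valence 4) → 3 H
  atom 6: C, bond orders sum to 3 (valence 4) → 1 H
  atom 7: C, bond orders sum to 3 (valence 4) → 1 H
  atom 8: C, bond orders sum to 3 (valence 4) → 1 H
  atom 9: C, bond orders sum to 4 (valence 4) → 0 H
  atom 10: C, bond orders sum to 4 (valence 4) → 0 H
  atom 11: C, bond orders sum to 4 (valence 4) → 0 H
  atom 12: C, bond orders sum to 4 (valence 4) → 0 H
  atom 13: N, bond orders sum to 3 (valence 3) → 0 H
  atom 14: C, bond orders sum to 4 (valence 4) → 0 H
  atom 15: S, bond orders sum to 1 (valence 2) → 1 H
  atom 16: C, bond orders sum to 4 (valence 4) → 0 H
  atom 17: C, bond orders sum to 3 (valence 4) → 1 H
  atom 18: C, bond orders sum to 3 (valence 4) → 1 H
  atom 19: C, bond orders sum to 4 (valence 4) → 0 H
  atom 20: O, bond orders sum to 2 (valence 2) → 0 H
  atom 21: N, bond orders sum to 1 (valence 3) → 2 H
Totals → C:17, H:16, N:2, O:1, S:1.
In Hill order: C17H16N2OS.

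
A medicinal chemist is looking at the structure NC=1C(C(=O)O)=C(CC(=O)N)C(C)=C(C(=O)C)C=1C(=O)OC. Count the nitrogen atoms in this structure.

2

Scan the SMILES for N atoms (remember two-letter symbols like Cl and Br are single atoms).
Nitrogen count: 2.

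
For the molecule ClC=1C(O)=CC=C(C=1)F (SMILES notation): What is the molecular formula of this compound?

C6H4ClFO

Walk through each heavy atom and fill implicit hydrogens from standard valence (C 4, N 3, O 2, S 2, halogen 1):
  atom 1: Cl (halogen, monovalent) → 0 H
  atom 2: C, bond orders sum to 4 (valence 4) → 0 H
  atom 3: C, bond orders sum to 4 (valence 4) → 0 H
  atom 4: O, bond orders sum to 1 (valence 2) → 1 H
  atom 5: C, bond orders sum to 3 (valence 4) → 1 H
  atom 6: C, bond orders sum to 3 (valence 4) → 1 H
  atom 7: C, bond orders sum to 4 (valence 4) → 0 H
  atom 8: C, bond orders sum to 3 (valence 4) → 1 H
  atom 9: F (halogen, monovalent) → 0 H
Totals → C:6, H:4, Cl:1, F:1, O:1.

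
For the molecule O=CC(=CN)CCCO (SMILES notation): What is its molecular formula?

C6H11NO2

Walk through each heavy atom and fill implicit hydrogens from standard valence (C 4, N 3, O 2, S 2, halogen 1):
  atom 1: O, bond orders sum to 2 (valence 2) → 0 H
  atom 2: C, bond orders sum to 3 (valence 4) → 1 H
  atom 3: C, bond orders sum to 4 (valence 4) → 0 H
  atom 4: C, bond orders sum to 3 (valence 4) → 1 H
  atom 5: N, bond orders sum to 1 (valence 3) → 2 H
  atom 6: C, bond orders sum to 2 (valence 4) → 2 H
  atom 7: C, bond orders sum to 2 (valence 4) → 2 H
  atom 8: C, bond orders sum to 2 (valence 4) → 2 H
  atom 9: O, bond orders sum to 1 (valence 2) → 1 H
Totals → C:6, H:11, N:1, O:2.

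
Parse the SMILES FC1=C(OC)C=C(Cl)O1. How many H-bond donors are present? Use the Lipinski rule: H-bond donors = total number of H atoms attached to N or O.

Donors: find every N or O and count the H atoms it carries.
  atom 4 (O): bond orders sum to 2 → 0 H
  atom 9 (O): bond orders sum to 2 → 0 H
Lipinski HBD = 0.

0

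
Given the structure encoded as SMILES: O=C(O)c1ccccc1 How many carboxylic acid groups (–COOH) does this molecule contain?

1

The carboxylic acid motif appears at heavy-atom position 2 in the SMILES.
Carboxylic acid count: 1.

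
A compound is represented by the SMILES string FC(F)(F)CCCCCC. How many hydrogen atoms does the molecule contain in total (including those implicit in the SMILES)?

13

Walk through each heavy atom and fill implicit hydrogens from standard valence (C 4, N 3, O 2, S 2, halogen 1):
  atom 1: F (halogen, monovalent) → 0 H
  atom 2: C, bond orders sum to 4 (valence 4) → 0 H
  atom 3: F (halogen, monovalent) → 0 H
  atom 4: F (halogen, monovalent) → 0 H
  atom 5: C, bond orders sum to 2 (valence 4) → 2 H
  atom 6: C, bond orders sum to 2 (valence 4) → 2 H
  atom 7: C, bond orders sum to 2 (valence 4) → 2 H
  atom 8: C, bond orders sum to 2 (valence 4) → 2 H
  atom 9: C, bond orders sum to 2 (valence 4) → 2 H
  atom 10: C, bond orders sum to 1 (valence 4) → 3 H
Total hydrogens: 13.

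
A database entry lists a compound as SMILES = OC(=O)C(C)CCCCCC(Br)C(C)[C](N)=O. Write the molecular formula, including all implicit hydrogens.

C12H22BrNO3

Walk through each heavy atom and fill implicit hydrogens from standard valence (C 4, N 3, O 2, S 2, halogen 1):
  atom 1: O, bond orders sum to 1 (valence 2) → 1 H
  atom 2: C, bond orders sum to 4 (valence 4) → 0 H
  atom 3: O, bond orders sum to 2 (valence 2) → 0 H
  atom 4: C, bond orders sum to 3 (valence 4) → 1 H
  atom 5: C, bond orders sum to 1 (valence 4) → 3 H
  atom 6: C, bond orders sum to 2 (valence 4) → 2 H
  atom 7: C, bond orders sum to 2 (valence 4) → 2 H
  atom 8: C, bond orders sum to 2 (valence 4) → 2 H
  atom 9: C, bond orders sum to 2 (valence 4) → 2 H
  atom 10: C, bond orders sum to 2 (valence 4) → 2 H
  atom 11: C, bond orders sum to 3 (valence 4) → 1 H
  atom 12: Br (halogen, monovalent) → 0 H
  atom 13: C, bond orders sum to 3 (valence 4) → 1 H
  atom 14: C, bond orders sum to 1 (valence 4) → 3 H
  atom 15: C with explicit H count 0
  atom 16: N, bond orders sum to 1 (valence 3) → 2 H
  atom 17: O, bond orders sum to 2 (valence 2) → 0 H
Totals → C:12, H:22, Br:1, N:1, O:3.
In Hill order: C12H22BrNO3.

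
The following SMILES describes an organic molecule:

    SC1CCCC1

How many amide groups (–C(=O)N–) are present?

Scan the SMILES for the amide motif — none present.
Groups that are present: 1 thiol.

0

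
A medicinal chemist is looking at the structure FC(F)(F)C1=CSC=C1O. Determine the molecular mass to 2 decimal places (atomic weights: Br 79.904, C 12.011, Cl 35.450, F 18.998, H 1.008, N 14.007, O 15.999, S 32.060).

168.13 g/mol

First, the molecular formula is C5H3F3OS (counting implicit H from valence).
  C: 5 × 12.011 = 60.055
  F: 3 × 18.998 = 56.994
  H: 3 × 1.008 = 3.024
  O: 1 × 15.999 = 15.999
  S: 1 × 32.060 = 32.060
Sum: 5×12.011 + 3×18.998 + 3×1.008 + 1×15.999 + 1×32.060 = 168.132 → 168.13 g/mol.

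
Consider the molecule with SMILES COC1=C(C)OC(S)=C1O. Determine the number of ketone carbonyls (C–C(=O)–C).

0

Scan the SMILES for the ketone motif — none present.
Groups that are present: 1 ether, 1 hydroxyl, 1 thiol.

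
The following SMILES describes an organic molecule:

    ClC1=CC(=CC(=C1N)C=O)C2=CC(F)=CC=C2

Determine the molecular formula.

C13H9ClFNO

Walk through each heavy atom and fill implicit hydrogens from standard valence (C 4, N 3, O 2, S 2, halogen 1):
  atom 1: Cl (halogen, monovalent) → 0 H
  atom 2: C, bond orders sum to 4 (valence 4) → 0 H
  atom 3: C, bond orders sum to 3 (valence 4) → 1 H
  atom 4: C, bond orders sum to 4 (valence 4) → 0 H
  atom 5: C, bond orders sum to 3 (valence 4) → 1 H
  atom 6: C, bond orders sum to 4 (valence 4) → 0 H
  atom 7: C, bond orders sum to 4 (valence 4) → 0 H
  atom 8: N, bond orders sum to 1 (valence 3) → 2 H
  atom 9: C, bond orders sum to 3 (valence 4) → 1 H
  atom 10: O, bond orders sum to 2 (valence 2) → 0 H
  atom 11: C, bond orders sum to 4 (valence 4) → 0 H
  atom 12: C, bond orders sum to 3 (valence 4) → 1 H
  atom 13: C, bond orders sum to 4 (valence 4) → 0 H
  atom 14: F (halogen, monovalent) → 0 H
  atom 15: C, bond orders sum to 3 (valence 4) → 1 H
  atom 16: C, bond orders sum to 3 (valence 4) → 1 H
  atom 17: C, bond orders sum to 3 (valence 4) → 1 H
Totals → C:13, H:9, Cl:1, F:1, N:1, O:1.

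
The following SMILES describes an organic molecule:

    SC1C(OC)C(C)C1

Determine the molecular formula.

Walk through each heavy atom and fill implicit hydrogens from standard valence (C 4, N 3, O 2, S 2, halogen 1):
  atom 1: S, bond orders sum to 1 (valence 2) → 1 H
  atom 2: C, bond orders sum to 3 (valence 4) → 1 H
  atom 3: C, bond orders sum to 3 (valence 4) → 1 H
  atom 4: O, bond orders sum to 2 (valence 2) → 0 H
  atom 5: C, bond orders sum to 1 (valence 4) → 3 H
  atom 6: C, bond orders sum to 3 (valence 4) → 1 H
  atom 7: C, bond orders sum to 1 (valence 4) → 3 H
  atom 8: C, bond orders sum to 2 (valence 4) → 2 H
Totals → C:6, H:12, O:1, S:1.
In Hill order: C6H12OS.

C6H12OS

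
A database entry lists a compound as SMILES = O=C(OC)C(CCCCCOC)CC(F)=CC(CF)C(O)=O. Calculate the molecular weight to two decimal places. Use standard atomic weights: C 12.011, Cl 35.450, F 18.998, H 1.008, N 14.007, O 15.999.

322.35 g/mol

First, the molecular formula is C15H24F2O5 (counting implicit H from valence).
  C: 15 × 12.011 = 180.165
  F: 2 × 18.998 = 37.996
  H: 24 × 1.008 = 24.192
  O: 5 × 15.999 = 79.995
Sum: 15×12.011 + 2×18.998 + 24×1.008 + 5×15.999 = 322.348 → 322.35 g/mol.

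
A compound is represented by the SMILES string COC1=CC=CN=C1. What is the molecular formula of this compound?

Walk through each heavy atom and fill implicit hydrogens from standard valence (C 4, N 3, O 2, S 2, halogen 1):
  atom 1: C, bond orders sum to 1 (valence 4) → 3 H
  atom 2: O, bond orders sum to 2 (valence 2) → 0 H
  atom 3: C, bond orders sum to 4 (valence 4) → 0 H
  atom 4: C, bond orders sum to 3 (valence 4) → 1 H
  atom 5: C, bond orders sum to 3 (valence 4) → 1 H
  atom 6: C, bond orders sum to 3 (valence 4) → 1 H
  atom 7: N, bond orders sum to 3 (valence 3) → 0 H
  atom 8: C, bond orders sum to 3 (valence 4) → 1 H
Totals → C:6, H:7, N:1, O:1.

C6H7NO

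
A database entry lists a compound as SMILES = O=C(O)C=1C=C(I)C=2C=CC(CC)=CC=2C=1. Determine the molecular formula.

C13H11IO2

Walk through each heavy atom and fill implicit hydrogens from standard valence (C 4, N 3, O 2, S 2, halogen 1):
  atom 1: O, bond orders sum to 2 (valence 2) → 0 H
  atom 2: C, bond orders sum to 4 (valence 4) → 0 H
  atom 3: O, bond orders sum to 1 (valence 2) → 1 H
  atom 4: C, bond orders sum to 4 (valence 4) → 0 H
  atom 5: C, bond orders sum to 3 (valence 4) → 1 H
  atom 6: C, bond orders sum to 4 (valence 4) → 0 H
  atom 7: I (halogen, monovalent) → 0 H
  atom 8: C, bond orders sum to 4 (valence 4) → 0 H
  atom 9: C, bond orders sum to 3 (valence 4) → 1 H
  atom 10: C, bond orders sum to 3 (valence 4) → 1 H
  atom 11: C, bond orders sum to 4 (valence 4) → 0 H
  atom 12: C, bond orders sum to 2 (valence 4) → 2 H
  atom 13: C, bond orders sum to 1 (valence 4) → 3 H
  atom 14: C, bond orders sum to 3 (valence 4) → 1 H
  atom 15: C, bond orders sum to 4 (valence 4) → 0 H
  atom 16: C, bond orders sum to 3 (valence 4) → 1 H
Totals → C:13, H:11, I:1, O:2.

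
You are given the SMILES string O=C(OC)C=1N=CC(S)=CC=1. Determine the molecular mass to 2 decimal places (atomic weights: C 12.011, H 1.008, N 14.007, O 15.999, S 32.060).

First, the molecular formula is C7H7NO2S (counting implicit H from valence).
  C: 7 × 12.011 = 84.077
  H: 7 × 1.008 = 7.056
  N: 1 × 14.007 = 14.007
  O: 2 × 15.999 = 31.998
  S: 1 × 32.060 = 32.060
Sum: 7×12.011 + 7×1.008 + 1×14.007 + 2×15.999 + 1×32.060 = 169.198 → 169.20 g/mol.

169.20 g/mol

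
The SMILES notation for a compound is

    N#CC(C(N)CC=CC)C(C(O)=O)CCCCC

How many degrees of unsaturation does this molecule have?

4

Molecular formula: C14H24N2O2.
DoU = (2C + 2 + N − H − X) / 2, where X is the halogen count and O/S are ignored.
    = (2·14 + 2 + 2 − 24 − 0) / 2 = 8 / 2 = 4.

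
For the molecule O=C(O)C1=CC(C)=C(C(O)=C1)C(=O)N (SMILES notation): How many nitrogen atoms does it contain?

Scan the SMILES for N atoms (remember two-letter symbols like Cl and Br are single atoms).
Nitrogen count: 1.

1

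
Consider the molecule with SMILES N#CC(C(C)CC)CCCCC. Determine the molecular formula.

C11H21N

Walk through each heavy atom and fill implicit hydrogens from standard valence (C 4, N 3, O 2, S 2, halogen 1):
  atom 1: N, bond orders sum to 3 (valence 3) → 0 H
  atom 2: C, bond orders sum to 4 (valence 4) → 0 H
  atom 3: C, bond orders sum to 3 (valence 4) → 1 H
  atom 4: C, bond orders sum to 3 (valence 4) → 1 H
  atom 5: C, bond orders sum to 1 (valence 4) → 3 H
  atom 6: C, bond orders sum to 2 (valence 4) → 2 H
  atom 7: C, bond orders sum to 1 (valence 4) → 3 H
  atom 8: C, bond orders sum to 2 (valence 4) → 2 H
  atom 9: C, bond orders sum to 2 (valence 4) → 2 H
  atom 10: C, bond orders sum to 2 (valence 4) → 2 H
  atom 11: C, bond orders sum to 2 (valence 4) → 2 H
  atom 12: C, bond orders sum to 1 (valence 4) → 3 H
Totals → C:11, H:21, N:1.
In Hill order: C11H21N.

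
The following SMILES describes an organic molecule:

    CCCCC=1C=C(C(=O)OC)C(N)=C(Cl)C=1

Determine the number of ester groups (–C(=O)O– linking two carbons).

1

The ester motif appears at heavy-atom position 8 in the SMILES.
Other groups present: 1 primary amine.
Ester count: 1.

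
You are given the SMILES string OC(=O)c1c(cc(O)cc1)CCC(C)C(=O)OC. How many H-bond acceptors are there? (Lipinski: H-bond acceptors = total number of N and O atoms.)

5

N atoms: 0; O atoms: 5.
Lipinski HBA = 0 + 5 = 5.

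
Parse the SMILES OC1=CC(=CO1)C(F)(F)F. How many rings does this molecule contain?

1

In SMILES, each pair of matching ring-closure digits denotes one ring-closing bond; the number of such bonds equals the number of independent rings.
Ring-closure bonds here: 1.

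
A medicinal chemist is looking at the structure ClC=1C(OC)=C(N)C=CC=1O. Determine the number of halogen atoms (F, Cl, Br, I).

1

Halogen atoms appear at heavy-atom position 1 (1×Cl).
Other groups present: 1 ether, 1 hydroxyl, 1 primary amine.
Halogen count: 1.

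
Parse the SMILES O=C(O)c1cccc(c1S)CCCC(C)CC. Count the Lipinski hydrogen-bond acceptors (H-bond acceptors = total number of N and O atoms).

2

N atoms: 0; O atoms: 2.
Lipinski HBA = 0 + 2 = 2.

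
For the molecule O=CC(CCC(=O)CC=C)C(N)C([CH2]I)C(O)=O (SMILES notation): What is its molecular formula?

C12H18INO4

Walk through each heavy atom and fill implicit hydrogens from standard valence (C 4, N 3, O 2, S 2, halogen 1):
  atom 1: O, bond orders sum to 2 (valence 2) → 0 H
  atom 2: C, bond orders sum to 3 (valence 4) → 1 H
  atom 3: C, bond orders sum to 3 (valence 4) → 1 H
  atom 4: C, bond orders sum to 2 (valence 4) → 2 H
  atom 5: C, bond orders sum to 2 (valence 4) → 2 H
  atom 6: C, bond orders sum to 4 (valence 4) → 0 H
  atom 7: O, bond orders sum to 2 (valence 2) → 0 H
  atom 8: C, bond orders sum to 2 (valence 4) → 2 H
  atom 9: C, bond orders sum to 3 (valence 4) → 1 H
  atom 10: C, bond orders sum to 2 (valence 4) → 2 H
  atom 11: C, bond orders sum to 3 (valence 4) → 1 H
  atom 12: N, bond orders sum to 1 (valence 3) → 2 H
  atom 13: C, bond orders sum to 3 (valence 4) → 1 H
  atom 14: C with explicit H count 2
  atom 15: I (halogen, monovalent) → 0 H
  atom 16: C, bond orders sum to 4 (valence 4) → 0 H
  atom 17: O, bond orders sum to 1 (valence 2) → 1 H
  atom 18: O, bond orders sum to 2 (valence 2) → 0 H
Totals → C:12, H:18, I:1, N:1, O:4.
In Hill order: C12H18INO4.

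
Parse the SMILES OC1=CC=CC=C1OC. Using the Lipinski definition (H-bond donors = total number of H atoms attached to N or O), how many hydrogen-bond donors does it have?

Donors: find every N or O and count the H atoms it carries.
  atom 1 (O): bond orders sum to 1 → 1 H
  atom 8 (O): bond orders sum to 2 → 0 H
Lipinski HBD = 1.

1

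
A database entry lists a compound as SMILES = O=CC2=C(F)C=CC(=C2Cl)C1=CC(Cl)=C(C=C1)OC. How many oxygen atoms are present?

2

Scan the SMILES for O atoms (remember two-letter symbols like Cl and Br are single atoms).
Oxygen count: 2.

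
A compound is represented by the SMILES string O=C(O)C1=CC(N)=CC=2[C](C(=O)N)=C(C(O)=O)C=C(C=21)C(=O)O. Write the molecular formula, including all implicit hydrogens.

Walk through each heavy atom and fill implicit hydrogens from standard valence (C 4, N 3, O 2, S 2, halogen 1):
  atom 1: O, bond orders sum to 2 (valence 2) → 0 H
  atom 2: C, bond orders sum to 4 (valence 4) → 0 H
  atom 3: O, bond orders sum to 1 (valence 2) → 1 H
  atom 4: C, bond orders sum to 4 (valence 4) → 0 H
  atom 5: C, bond orders sum to 3 (valence 4) → 1 H
  atom 6: C, bond orders sum to 4 (valence 4) → 0 H
  atom 7: N, bond orders sum to 1 (valence 3) → 2 H
  atom 8: C, bond orders sum to 3 (valence 4) → 1 H
  atom 9: C, bond orders sum to 4 (valence 4) → 0 H
  atom 10: C with explicit H count 0
  atom 11: C, bond orders sum to 4 (valence 4) → 0 H
  atom 12: O, bond orders sum to 2 (valence 2) → 0 H
  atom 13: N, bond orders sum to 1 (valence 3) → 2 H
  atom 14: C, bond orders sum to 4 (valence 4) → 0 H
  atom 15: C, bond orders sum to 4 (valence 4) → 0 H
  atom 16: O, bond orders sum to 1 (valence 2) → 1 H
  atom 17: O, bond orders sum to 2 (valence 2) → 0 H
  atom 18: C, bond orders sum to 3 (valence 4) → 1 H
  atom 19: C, bond orders sum to 4 (valence 4) → 0 H
  atom 20: C, bond orders sum to 4 (valence 4) → 0 H
  atom 21: C, bond orders sum to 4 (valence 4) → 0 H
  atom 22: O, bond orders sum to 2 (valence 2) → 0 H
  atom 23: O, bond orders sum to 1 (valence 2) → 1 H
Totals → C:14, H:10, N:2, O:7.

C14H10N2O7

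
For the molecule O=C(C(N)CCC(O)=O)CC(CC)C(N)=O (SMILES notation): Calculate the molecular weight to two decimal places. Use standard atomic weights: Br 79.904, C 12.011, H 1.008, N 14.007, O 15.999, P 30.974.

First, the molecular formula is C10H18N2O4 (counting implicit H from valence).
  C: 10 × 12.011 = 120.110
  H: 18 × 1.008 = 18.144
  N: 2 × 14.007 = 28.014
  O: 4 × 15.999 = 63.996
Sum: 10×12.011 + 18×1.008 + 2×14.007 + 4×15.999 = 230.264 → 230.26 g/mol.

230.26 g/mol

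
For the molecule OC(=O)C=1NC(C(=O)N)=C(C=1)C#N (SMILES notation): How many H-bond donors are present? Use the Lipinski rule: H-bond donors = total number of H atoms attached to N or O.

4

Donors: find every N or O and count the H atoms it carries.
  atom 1 (O): bond orders sum to 1 → 1 H
  atom 3 (O): bond orders sum to 2 → 0 H
  atom 5 (N): bond orders sum to 2 → 1 H
  atom 8 (O): bond orders sum to 2 → 0 H
  atom 9 (N): bond orders sum to 1 → 2 H
  atom 13 (N): bond orders sum to 3 → 0 H
Lipinski HBD = 4.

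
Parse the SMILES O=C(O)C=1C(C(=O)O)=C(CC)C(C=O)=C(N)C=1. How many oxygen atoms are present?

Scan the SMILES for O atoms (remember two-letter symbols like Cl and Br are single atoms).
Oxygen count: 5.

5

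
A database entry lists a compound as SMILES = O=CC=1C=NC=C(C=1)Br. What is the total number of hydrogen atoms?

Walk through each heavy atom and fill implicit hydrogens from standard valence (C 4, N 3, O 2, S 2, halogen 1):
  atom 1: O, bond orders sum to 2 (valence 2) → 0 H
  atom 2: C, bond orders sum to 3 (valence 4) → 1 H
  atom 3: C, bond orders sum to 4 (valence 4) → 0 H
  atom 4: C, bond orders sum to 3 (valence 4) → 1 H
  atom 5: N, bond orders sum to 3 (valence 3) → 0 H
  atom 6: C, bond orders sum to 3 (valence 4) → 1 H
  atom 7: C, bond orders sum to 4 (valence 4) → 0 H
  atom 8: C, bond orders sum to 3 (valence 4) → 1 H
  atom 9: Br (halogen, monovalent) → 0 H
Total hydrogens: 4.

4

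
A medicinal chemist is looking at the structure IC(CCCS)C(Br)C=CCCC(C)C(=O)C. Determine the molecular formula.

C13H22BrIOS

Walk through each heavy atom and fill implicit hydrogens from standard valence (C 4, N 3, O 2, S 2, halogen 1):
  atom 1: I (halogen, monovalent) → 0 H
  atom 2: C, bond orders sum to 3 (valence 4) → 1 H
  atom 3: C, bond orders sum to 2 (valence 4) → 2 H
  atom 4: C, bond orders sum to 2 (valence 4) → 2 H
  atom 5: C, bond orders sum to 2 (valence 4) → 2 H
  atom 6: S, bond orders sum to 1 (valence 2) → 1 H
  atom 7: C, bond orders sum to 3 (valence 4) → 1 H
  atom 8: Br (halogen, monovalent) → 0 H
  atom 9: C, bond orders sum to 3 (valence 4) → 1 H
  atom 10: C, bond orders sum to 3 (valence 4) → 1 H
  atom 11: C, bond orders sum to 2 (valence 4) → 2 H
  atom 12: C, bond orders sum to 2 (valence 4) → 2 H
  atom 13: C, bond orders sum to 3 (valence 4) → 1 H
  atom 14: C, bond orders sum to 1 (valence 4) → 3 H
  atom 15: C, bond orders sum to 4 (valence 4) → 0 H
  atom 16: O, bond orders sum to 2 (valence 2) → 0 H
  atom 17: C, bond orders sum to 1 (valence 4) → 3 H
Totals → C:13, H:22, Br:1, I:1, O:1, S:1.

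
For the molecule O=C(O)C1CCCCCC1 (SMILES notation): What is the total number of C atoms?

8

Count every carbon token in the SMILES (each C, including those in ring-closure positions and inside branches).
Carbon count: 8.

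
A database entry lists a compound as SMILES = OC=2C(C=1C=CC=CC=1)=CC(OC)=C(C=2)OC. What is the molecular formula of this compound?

C14H14O3

Walk through each heavy atom and fill implicit hydrogens from standard valence (C 4, N 3, O 2, S 2, halogen 1):
  atom 1: O, bond orders sum to 1 (valence 2) → 1 H
  atom 2: C, bond orders sum to 4 (valence 4) → 0 H
  atom 3: C, bond orders sum to 4 (valence 4) → 0 H
  atom 4: C, bond orders sum to 4 (valence 4) → 0 H
  atom 5: C, bond orders sum to 3 (valence 4) → 1 H
  atom 6: C, bond orders sum to 3 (valence 4) → 1 H
  atom 7: C, bond orders sum to 3 (valence 4) → 1 H
  atom 8: C, bond orders sum to 3 (valence 4) → 1 H
  atom 9: C, bond orders sum to 3 (valence 4) → 1 H
  atom 10: C, bond orders sum to 3 (valence 4) → 1 H
  atom 11: C, bond orders sum to 4 (valence 4) → 0 H
  atom 12: O, bond orders sum to 2 (valence 2) → 0 H
  atom 13: C, bond orders sum to 1 (valence 4) → 3 H
  atom 14: C, bond orders sum to 4 (valence 4) → 0 H
  atom 15: C, bond orders sum to 3 (valence 4) → 1 H
  atom 16: O, bond orders sum to 2 (valence 2) → 0 H
  atom 17: C, bond orders sum to 1 (valence 4) → 3 H
Totals → C:14, H:14, O:3.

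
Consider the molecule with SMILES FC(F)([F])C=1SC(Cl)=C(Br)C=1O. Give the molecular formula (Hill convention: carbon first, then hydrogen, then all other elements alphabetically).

C5HBrClF3OS

Walk through each heavy atom and fill implicit hydrogens from standard valence (C 4, N 3, O 2, S 2, halogen 1):
  atom 1: F (halogen, monovalent) → 0 H
  atom 2: C, bond orders sum to 4 (valence 4) → 0 H
  atom 3: F (halogen, monovalent) → 0 H
  atom 4: F with explicit H count 0
  atom 5: C, bond orders sum to 4 (valence 4) → 0 H
  atom 6: S, bond orders sum to 2 (valence 2) → 0 H
  atom 7: C, bond orders sum to 4 (valence 4) → 0 H
  atom 8: Cl (halogen, monovalent) → 0 H
  atom 9: C, bond orders sum to 4 (valence 4) → 0 H
  atom 10: Br (halogen, monovalent) → 0 H
  atom 11: C, bond orders sum to 4 (valence 4) → 0 H
  atom 12: O, bond orders sum to 1 (valence 2) → 1 H
Totals → C:5, H:1, Br:1, Cl:1, F:3, O:1, S:1.
In Hill order: C5HBrClF3OS.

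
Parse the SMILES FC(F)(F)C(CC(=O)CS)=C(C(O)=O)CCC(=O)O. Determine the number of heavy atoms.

19

Every atom symbol written in the SMILES (organic subset) is one heavy atom; implicit H are not written.
Heavy atoms by element → C:10, F:3, O:5, S:1.
Total: 19.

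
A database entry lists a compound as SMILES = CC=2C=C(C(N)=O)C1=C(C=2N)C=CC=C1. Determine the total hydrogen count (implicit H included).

Walk through each heavy atom and fill implicit hydrogens from standard valence (C 4, N 3, O 2, S 2, halogen 1):
  atom 1: C, bond orders sum to 1 (valence 4) → 3 H
  atom 2: C, bond orders sum to 4 (valence 4) → 0 H
  atom 3: C, bond orders sum to 3 (valence 4) → 1 H
  atom 4: C, bond orders sum to 4 (valence 4) → 0 H
  atom 5: C, bond orders sum to 4 (valence 4) → 0 H
  atom 6: N, bond orders sum to 1 (valence 3) → 2 H
  atom 7: O, bond orders sum to 2 (valence 2) → 0 H
  atom 8: C, bond orders sum to 4 (valence 4) → 0 H
  atom 9: C, bond orders sum to 4 (valence 4) → 0 H
  atom 10: C, bond orders sum to 4 (valence 4) → 0 H
  atom 11: N, bond orders sum to 1 (valence 3) → 2 H
  atom 12: C, bond orders sum to 3 (valence 4) → 1 H
  atom 13: C, bond orders sum to 3 (valence 4) → 1 H
  atom 14: C, bond orders sum to 3 (valence 4) → 1 H
  atom 15: C, bond orders sum to 3 (valence 4) → 1 H
Total hydrogens: 12.

12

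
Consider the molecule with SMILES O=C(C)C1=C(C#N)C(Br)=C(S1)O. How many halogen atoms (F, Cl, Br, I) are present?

Halogen atoms appear at heavy-atom position 9 (1×Br).
Other groups present: 1 hydroxyl, 1 ketone, 1 nitrile.
Halogen count: 1.

1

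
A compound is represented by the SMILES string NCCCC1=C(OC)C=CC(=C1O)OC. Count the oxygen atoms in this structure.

Scan the SMILES for O atoms (remember two-letter symbols like Cl and Br are single atoms).
Oxygen count: 3.

3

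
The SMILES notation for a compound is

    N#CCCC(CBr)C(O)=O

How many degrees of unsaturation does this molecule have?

3

Degree of unsaturation = (number of rings) + (number of π bonds).
Ring closures in the SMILES: 0.
π bonds: 1 double bond (each 1 DoU), 1 triple bond (each 2 DoU) → 3 DoU from unsaturation.
Total DoU = 0 + 3 = 3.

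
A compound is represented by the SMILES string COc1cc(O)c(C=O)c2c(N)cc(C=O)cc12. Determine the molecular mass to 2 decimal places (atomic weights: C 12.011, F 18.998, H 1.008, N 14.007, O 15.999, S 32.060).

245.23 g/mol

First, the molecular formula is C13H11NO4 (counting implicit H from valence).
  C: 13 × 12.011 = 156.143
  H: 11 × 1.008 = 11.088
  N: 1 × 14.007 = 14.007
  O: 4 × 15.999 = 63.996
Sum: 13×12.011 + 11×1.008 + 1×14.007 + 4×15.999 = 245.234 → 245.23 g/mol.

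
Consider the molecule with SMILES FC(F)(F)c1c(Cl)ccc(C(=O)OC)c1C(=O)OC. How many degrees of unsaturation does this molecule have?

Molecular formula: C11H8ClF3O4.
DoU = (2C + 2 + N − H − X) / 2, where X is the halogen count and O/S are ignored.
    = (2·11 + 2 + 0 − 8 − 4) / 2 = 12 / 2 = 6.

6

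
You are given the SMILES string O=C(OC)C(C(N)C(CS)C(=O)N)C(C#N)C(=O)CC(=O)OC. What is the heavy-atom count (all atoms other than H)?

Every atom symbol written in the SMILES (organic subset) is one heavy atom; implicit H are not written.
Heavy atoms by element → C:13, N:3, O:6, S:1.
Total: 23.

23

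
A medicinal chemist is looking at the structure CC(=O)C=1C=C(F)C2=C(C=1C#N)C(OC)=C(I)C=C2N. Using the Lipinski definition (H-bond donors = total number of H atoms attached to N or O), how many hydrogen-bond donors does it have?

2

Donors: find every N or O and count the H atoms it carries.
  atom 3 (O): bond orders sum to 2 → 0 H
  atom 12 (N): bond orders sum to 3 → 0 H
  atom 14 (O): bond orders sum to 2 → 0 H
  atom 20 (N): bond orders sum to 1 → 2 H
Lipinski HBD = 2.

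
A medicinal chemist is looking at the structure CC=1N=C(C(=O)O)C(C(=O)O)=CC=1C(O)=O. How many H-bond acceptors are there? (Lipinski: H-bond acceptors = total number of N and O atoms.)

N atoms: 1; O atoms: 6.
Lipinski HBA = 1 + 6 = 7.

7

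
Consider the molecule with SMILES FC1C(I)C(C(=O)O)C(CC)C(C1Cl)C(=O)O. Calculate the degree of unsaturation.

Degree of unsaturation = (number of rings) + (number of π bonds).
Ring closures in the SMILES: 1.
π bonds: 2 double bonds (each 1 DoU) → 2 DoU from unsaturation.
Total DoU = 1 + 2 = 3.

3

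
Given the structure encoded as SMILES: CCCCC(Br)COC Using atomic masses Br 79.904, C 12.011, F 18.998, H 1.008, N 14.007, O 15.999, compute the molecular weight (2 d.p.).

195.10 g/mol

First, the molecular formula is C7H15BrO (counting implicit H from valence).
  Br: 1 × 79.904 = 79.904
  C: 7 × 12.011 = 84.077
  H: 15 × 1.008 = 15.120
  O: 1 × 15.999 = 15.999
Sum: 1×79.904 + 7×12.011 + 15×1.008 + 1×15.999 = 195.100 → 195.10 g/mol.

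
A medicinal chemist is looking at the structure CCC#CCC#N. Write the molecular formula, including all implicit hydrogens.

Walk through each heavy atom and fill implicit hydrogens from standard valence (C 4, N 3, O 2, S 2, halogen 1):
  atom 1: C, bond orders sum to 1 (valence 4) → 3 H
  atom 2: C, bond orders sum to 2 (valence 4) → 2 H
  atom 3: C, bond orders sum to 4 (valence 4) → 0 H
  atom 4: C, bond orders sum to 4 (valence 4) → 0 H
  atom 5: C, bond orders sum to 2 (valence 4) → 2 H
  atom 6: C, bond orders sum to 4 (valence 4) → 0 H
  atom 7: N, bond orders sum to 3 (valence 3) → 0 H
Totals → C:6, H:7, N:1.

C6H7N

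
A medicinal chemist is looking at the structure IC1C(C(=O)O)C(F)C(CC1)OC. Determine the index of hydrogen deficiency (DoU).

2

Molecular formula: C8H12FIO3.
DoU = (2C + 2 + N − H − X) / 2, where X is the halogen count and O/S are ignored.
    = (2·8 + 2 + 0 − 12 − 2) / 2 = 4 / 2 = 2.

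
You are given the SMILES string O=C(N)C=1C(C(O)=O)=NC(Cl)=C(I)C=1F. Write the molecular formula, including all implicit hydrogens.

Walk through each heavy atom and fill implicit hydrogens from standard valence (C 4, N 3, O 2, S 2, halogen 1):
  atom 1: O, bond orders sum to 2 (valence 2) → 0 H
  atom 2: C, bond orders sum to 4 (valence 4) → 0 H
  atom 3: N, bond orders sum to 1 (valence 3) → 2 H
  atom 4: C, bond orders sum to 4 (valence 4) → 0 H
  atom 5: C, bond orders sum to 4 (valence 4) → 0 H
  atom 6: C, bond orders sum to 4 (valence 4) → 0 H
  atom 7: O, bond orders sum to 1 (valence 2) → 1 H
  atom 8: O, bond orders sum to 2 (valence 2) → 0 H
  atom 9: N, bond orders sum to 3 (valence 3) → 0 H
  atom 10: C, bond orders sum to 4 (valence 4) → 0 H
  atom 11: Cl (halogen, monovalent) → 0 H
  atom 12: C, bond orders sum to 4 (valence 4) → 0 H
  atom 13: I (halogen, monovalent) → 0 H
  atom 14: C, bond orders sum to 4 (valence 4) → 0 H
  atom 15: F (halogen, monovalent) → 0 H
Totals → C:7, H:3, Cl:1, F:1, I:1, N:2, O:3.

C7H3ClFIN2O3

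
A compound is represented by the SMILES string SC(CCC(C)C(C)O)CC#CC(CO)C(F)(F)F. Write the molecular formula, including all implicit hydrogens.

C13H21F3O2S

Walk through each heavy atom and fill implicit hydrogens from standard valence (C 4, N 3, O 2, S 2, halogen 1):
  atom 1: S, bond orders sum to 1 (valence 2) → 1 H
  atom 2: C, bond orders sum to 3 (valence 4) → 1 H
  atom 3: C, bond orders sum to 2 (valence 4) → 2 H
  atom 4: C, bond orders sum to 2 (valence 4) → 2 H
  atom 5: C, bond orders sum to 3 (valence 4) → 1 H
  atom 6: C, bond orders sum to 1 (valence 4) → 3 H
  atom 7: C, bond orders sum to 3 (valence 4) → 1 H
  atom 8: C, bond orders sum to 1 (valence 4) → 3 H
  atom 9: O, bond orders sum to 1 (valence 2) → 1 H
  atom 10: C, bond orders sum to 2 (valence 4) → 2 H
  atom 11: C, bond orders sum to 4 (valence 4) → 0 H
  atom 12: C, bond orders sum to 4 (valence 4) → 0 H
  atom 13: C, bond orders sum to 3 (valence 4) → 1 H
  atom 14: C, bond orders sum to 2 (valence 4) → 2 H
  atom 15: O, bond orders sum to 1 (valence 2) → 1 H
  atom 16: C, bond orders sum to 4 (valence 4) → 0 H
  atom 17: F (halogen, monovalent) → 0 H
  atom 18: F (halogen, monovalent) → 0 H
  atom 19: F (halogen, monovalent) → 0 H
Totals → C:13, H:21, F:3, O:2, S:1.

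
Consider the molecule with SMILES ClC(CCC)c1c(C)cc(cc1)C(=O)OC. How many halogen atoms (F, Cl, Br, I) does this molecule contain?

1

Halogen atoms appear at heavy-atom position 1 (1×Cl).
Other groups present: 1 ester.
Halogen count: 1.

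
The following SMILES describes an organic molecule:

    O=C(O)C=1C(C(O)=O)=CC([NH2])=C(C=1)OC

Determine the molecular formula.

Walk through each heavy atom and fill implicit hydrogens from standard valence (C 4, N 3, O 2, S 2, halogen 1):
  atom 1: O, bond orders sum to 2 (valence 2) → 0 H
  atom 2: C, bond orders sum to 4 (valence 4) → 0 H
  atom 3: O, bond orders sum to 1 (valence 2) → 1 H
  atom 4: C, bond orders sum to 4 (valence 4) → 0 H
  atom 5: C, bond orders sum to 4 (valence 4) → 0 H
  atom 6: C, bond orders sum to 4 (valence 4) → 0 H
  atom 7: O, bond orders sum to 1 (valence 2) → 1 H
  atom 8: O, bond orders sum to 2 (valence 2) → 0 H
  atom 9: C, bond orders sum to 3 (valence 4) → 1 H
  atom 10: C, bond orders sum to 4 (valence 4) → 0 H
  atom 11: N with explicit H count 2
  atom 12: C, bond orders sum to 4 (valence 4) → 0 H
  atom 13: C, bond orders sum to 3 (valence 4) → 1 H
  atom 14: O, bond orders sum to 2 (valence 2) → 0 H
  atom 15: C, bond orders sum to 1 (valence 4) → 3 H
Totals → C:9, H:9, N:1, O:5.
In Hill order: C9H9NO5.

C9H9NO5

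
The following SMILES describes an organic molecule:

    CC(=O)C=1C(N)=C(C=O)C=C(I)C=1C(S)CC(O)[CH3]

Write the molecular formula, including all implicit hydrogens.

Walk through each heavy atom and fill implicit hydrogens from standard valence (C 4, N 3, O 2, S 2, halogen 1):
  atom 1: C, bond orders sum to 1 (valence 4) → 3 H
  atom 2: C, bond orders sum to 4 (valence 4) → 0 H
  atom 3: O, bond orders sum to 2 (valence 2) → 0 H
  atom 4: C, bond orders sum to 4 (valence 4) → 0 H
  atom 5: C, bond orders sum to 4 (valence 4) → 0 H
  atom 6: N, bond orders sum to 1 (valence 3) → 2 H
  atom 7: C, bond orders sum to 4 (valence 4) → 0 H
  atom 8: C, bond orders sum to 3 (valence 4) → 1 H
  atom 9: O, bond orders sum to 2 (valence 2) → 0 H
  atom 10: C, bond orders sum to 3 (valence 4) → 1 H
  atom 11: C, bond orders sum to 4 (valence 4) → 0 H
  atom 12: I (halogen, monovalent) → 0 H
  atom 13: C, bond orders sum to 4 (valence 4) → 0 H
  atom 14: C, bond orders sum to 3 (valence 4) → 1 H
  atom 15: S, bond orders sum to 1 (valence 2) → 1 H
  atom 16: C, bond orders sum to 2 (valence 4) → 2 H
  atom 17: C, bond orders sum to 3 (valence 4) → 1 H
  atom 18: O, bond orders sum to 1 (valence 2) → 1 H
  atom 19: C with explicit H count 3
Totals → C:13, H:16, I:1, N:1, O:3, S:1.
In Hill order: C13H16INO3S.

C13H16INO3S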